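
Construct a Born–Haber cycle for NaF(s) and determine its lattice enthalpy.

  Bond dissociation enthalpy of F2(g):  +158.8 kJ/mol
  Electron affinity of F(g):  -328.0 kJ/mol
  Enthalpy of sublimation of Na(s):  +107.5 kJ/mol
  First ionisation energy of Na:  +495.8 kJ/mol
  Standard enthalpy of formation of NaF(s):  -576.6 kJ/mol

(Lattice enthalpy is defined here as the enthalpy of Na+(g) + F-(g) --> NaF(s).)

ΔHf° = 1·ΔHsub + 1·(ΣIE) + 1/2·D(F2) + 1·EA + U
-576.6 = 1·(+107.5) + 1·(+495.8) + 1/2·(+158.8) + 1·(-328.0) + U
U = -576.6 − (+354.7) = -931.3 kJ/mol

U = -931.3 kJ/mol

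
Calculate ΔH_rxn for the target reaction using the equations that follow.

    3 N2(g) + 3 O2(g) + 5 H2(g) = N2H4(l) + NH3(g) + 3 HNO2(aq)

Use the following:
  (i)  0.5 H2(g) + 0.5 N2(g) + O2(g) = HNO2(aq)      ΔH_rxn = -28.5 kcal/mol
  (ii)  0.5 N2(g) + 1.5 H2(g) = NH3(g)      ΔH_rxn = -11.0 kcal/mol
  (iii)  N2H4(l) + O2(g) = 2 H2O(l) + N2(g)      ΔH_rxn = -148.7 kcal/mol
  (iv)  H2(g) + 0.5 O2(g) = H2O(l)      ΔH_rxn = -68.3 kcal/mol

(i) × 3 (×3 to match 3 HNO2(aq) in the target): (3)·(-28.5) = -85.5 kcal/mol
(ii) as written (NH3(g) already on the product side): -11.0 kcal/mol
(iii) reversed (reverse to put N2H4(l) on the product side): +148.7 kcal/mol
(iv) × 2: (2)·(-68.3) = -136.6 kcal/mol
ΔH_rxn = (3)·(-28.5) + (1)·(-11.0) + (-1)·(-148.7) + (2)·(-68.3) = -84.4 kcal/mol

ΔH_rxn = -84.4 kcal/mol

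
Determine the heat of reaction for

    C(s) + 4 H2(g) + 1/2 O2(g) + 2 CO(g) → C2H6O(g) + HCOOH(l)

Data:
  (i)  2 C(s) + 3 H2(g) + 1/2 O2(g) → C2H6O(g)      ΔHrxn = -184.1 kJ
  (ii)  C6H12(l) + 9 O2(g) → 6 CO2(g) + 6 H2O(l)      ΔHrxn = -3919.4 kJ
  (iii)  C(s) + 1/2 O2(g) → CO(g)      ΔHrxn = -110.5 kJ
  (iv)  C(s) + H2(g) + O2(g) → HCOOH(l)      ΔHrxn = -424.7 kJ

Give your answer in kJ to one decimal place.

ΔHrxn = -387.8 kJ

(i) as written: -184.1 kJ
(ii): not needed.
(iii) reversed and × 2: (-2)·(-110.5) = +221.0 kJ
(iv) as written: -424.7 kJ
ΔHrxn = (1)·(-184.1) + (-2)·(-110.5) + (1)·(-424.7) = -387.8 kJ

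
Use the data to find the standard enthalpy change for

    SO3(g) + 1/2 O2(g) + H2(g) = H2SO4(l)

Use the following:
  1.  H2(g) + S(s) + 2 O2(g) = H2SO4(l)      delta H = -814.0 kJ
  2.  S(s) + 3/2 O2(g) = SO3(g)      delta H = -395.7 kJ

delta H = -418.3 kJ

eq. 1 as written (H2SO4(l) already on the product side): -814.0 kJ
eq. 2 reversed (reverse to put SO3(g) on the reactant side): +395.7 kJ
Since enthalpy is a state function, delta H = (-814.0) + (+395.7) = -418.3 kJ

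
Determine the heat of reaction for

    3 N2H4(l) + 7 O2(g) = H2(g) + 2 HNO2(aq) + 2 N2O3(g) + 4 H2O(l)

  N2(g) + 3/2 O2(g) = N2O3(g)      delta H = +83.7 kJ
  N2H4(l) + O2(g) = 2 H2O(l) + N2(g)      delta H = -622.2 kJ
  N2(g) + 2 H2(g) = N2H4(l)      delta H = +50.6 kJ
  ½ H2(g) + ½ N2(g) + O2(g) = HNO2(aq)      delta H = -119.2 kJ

equation 1 × 2: (2)·(+83.7) = +167.4 kJ
equation 2 × 2: (2)·(-622.2) = -1244.4 kJ
equation 3 reversed: -50.6 kJ
equation 4 × 2: (2)·(-119.2) = -238.4 kJ
Summing the manipulated equations, delta H = (2)·(+83.7) + (2)·(-622.2) + (-1)·(+50.6) + (2)·(-119.2) = -1366.0 kJ

delta H = -1366.0 kJ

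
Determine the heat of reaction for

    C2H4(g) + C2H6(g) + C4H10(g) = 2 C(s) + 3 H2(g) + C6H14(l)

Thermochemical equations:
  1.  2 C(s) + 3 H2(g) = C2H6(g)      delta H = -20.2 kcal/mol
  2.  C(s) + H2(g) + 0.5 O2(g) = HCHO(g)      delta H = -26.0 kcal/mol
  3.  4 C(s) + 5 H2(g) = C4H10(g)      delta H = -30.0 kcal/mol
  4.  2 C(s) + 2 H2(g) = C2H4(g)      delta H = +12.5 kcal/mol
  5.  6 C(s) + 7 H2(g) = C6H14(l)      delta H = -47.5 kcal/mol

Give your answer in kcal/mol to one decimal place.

delta H = -9.8 kcal/mol

eq. 1 reversed: +20.2 kcal/mol
eq. 2: not needed.
eq. 3 reversed: +30.0 kcal/mol
eq. 4 reversed: -12.5 kcal/mol
eq. 5 as written: -47.5 kcal/mol
By Hess's law, delta H = (-1)·(-20.2) + (-1)·(-30.0) + (-1)·(+12.5) + (1)·(-47.5) = -9.8 kcal/mol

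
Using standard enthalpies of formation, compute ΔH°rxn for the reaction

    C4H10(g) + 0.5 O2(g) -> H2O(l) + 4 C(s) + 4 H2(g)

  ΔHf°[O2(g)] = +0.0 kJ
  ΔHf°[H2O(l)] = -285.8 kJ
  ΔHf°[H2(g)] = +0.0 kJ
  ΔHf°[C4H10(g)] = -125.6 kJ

ΔH°rxn = Σ nΔHf°(products) − Σ nΔHf°(reactants).
Products: 1·(-285.8) + 4·(+0.0) + 4·(+0.0) = -285.8
Reactants: 1·(-125.6) + 1/2·(+0.0) = -125.6
ΔH°rxn = (-285.8) − (-125.6) = -160.2 kJ

ΔH°rxn = -160.2 kJ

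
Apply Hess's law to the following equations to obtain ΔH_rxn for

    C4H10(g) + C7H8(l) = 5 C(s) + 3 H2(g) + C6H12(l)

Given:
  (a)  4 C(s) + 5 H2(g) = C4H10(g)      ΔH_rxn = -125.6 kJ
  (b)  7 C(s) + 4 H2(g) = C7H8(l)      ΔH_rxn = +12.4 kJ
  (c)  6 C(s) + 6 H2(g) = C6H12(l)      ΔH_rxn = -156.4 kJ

ΔH_rxn = -43.2 kJ

(a) reversed: +125.6 kJ
(b) reversed: -12.4 kJ
(c) as written: -156.4 kJ
Summing the manipulated equations, ΔH_rxn = (-1)·(-125.6) + (-1)·(+12.4) + (1)·(-156.4) = -43.2 kJ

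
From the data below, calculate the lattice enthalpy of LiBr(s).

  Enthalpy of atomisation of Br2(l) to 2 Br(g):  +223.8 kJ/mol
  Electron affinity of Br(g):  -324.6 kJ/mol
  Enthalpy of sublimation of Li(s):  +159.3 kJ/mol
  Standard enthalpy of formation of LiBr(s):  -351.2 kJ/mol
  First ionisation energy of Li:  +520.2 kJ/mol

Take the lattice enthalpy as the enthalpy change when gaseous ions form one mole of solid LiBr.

U = -818.0 kJ/mol

ΔHf° = 1·ΔHsub + 1·(ΣIE) + 1/2·D(Br2) + 1·EA + U
-351.2 = 1·(+159.3) + 1·(+520.2) + 1/2·(+223.8) + 1·(-324.6) + U
U = -351.2 − (+466.8) = -818.0 kJ/mol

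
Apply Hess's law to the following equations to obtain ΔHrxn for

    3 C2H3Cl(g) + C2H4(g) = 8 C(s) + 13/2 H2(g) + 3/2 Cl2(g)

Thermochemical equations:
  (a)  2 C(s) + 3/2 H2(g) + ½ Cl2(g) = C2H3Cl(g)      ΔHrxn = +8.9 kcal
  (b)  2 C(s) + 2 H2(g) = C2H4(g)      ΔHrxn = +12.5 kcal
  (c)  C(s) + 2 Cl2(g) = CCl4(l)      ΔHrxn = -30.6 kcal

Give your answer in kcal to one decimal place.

(a) reversed and × 3: (-3)·(+8.9) = -26.7 kcal
(b) reversed: -12.5 kcal
(c): not needed.
Summing the manipulated equations, ΔHrxn = (-3)·(+8.9) + (-1)·(+12.5) = -39.2 kcal

ΔHrxn = -39.2 kcal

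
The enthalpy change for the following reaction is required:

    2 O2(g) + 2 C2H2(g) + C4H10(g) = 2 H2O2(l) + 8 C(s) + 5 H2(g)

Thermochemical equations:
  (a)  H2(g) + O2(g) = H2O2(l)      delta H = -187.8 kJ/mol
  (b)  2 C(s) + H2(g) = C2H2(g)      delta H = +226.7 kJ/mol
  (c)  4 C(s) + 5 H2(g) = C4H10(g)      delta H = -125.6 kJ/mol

(a) × 2 (scale by 2 for the 2 H2O2(l)): (2)·(-187.8) = -375.6 kJ/mol
(b) reversed and × 2 (C2H2(g) must end up as a reactant; ×2 to match 2 C2H2(g) in the target): (-2)·(+226.7) = -453.4 kJ/mol
(c) reversed (reverse to put C4H10(g) on the reactant side): +125.6 kJ/mol
delta H = (2)·(-187.8) + (-2)·(+226.7) + (-1)·(-125.6) = -703.4 kJ/mol

delta H = -703.4 kJ/mol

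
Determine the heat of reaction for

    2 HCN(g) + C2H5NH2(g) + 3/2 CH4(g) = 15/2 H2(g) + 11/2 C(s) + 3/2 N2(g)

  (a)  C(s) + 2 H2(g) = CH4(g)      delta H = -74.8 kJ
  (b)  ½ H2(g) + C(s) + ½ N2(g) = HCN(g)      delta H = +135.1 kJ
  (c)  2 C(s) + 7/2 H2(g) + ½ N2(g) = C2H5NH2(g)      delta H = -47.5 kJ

delta H = -110.5 kJ

(a) reversed and × 3/2 (CH4(g) must end up as a reactant; scale by 3/2 for the 3/2 CH4(g)): (-3/2)·(-74.8) = +112.2 kJ
(b) reversed and × 2 (reverse to put HCN(g) on the reactant side; ×2 to match 2 HCN(g) in the target): (-2)·(+135.1) = -270.2 kJ
(c) reversed (C2H5NH2(g) must end up as a reactant): +47.5 kJ
delta H = (+112.2) + (-270.2) + (+47.5) = -110.5 kJ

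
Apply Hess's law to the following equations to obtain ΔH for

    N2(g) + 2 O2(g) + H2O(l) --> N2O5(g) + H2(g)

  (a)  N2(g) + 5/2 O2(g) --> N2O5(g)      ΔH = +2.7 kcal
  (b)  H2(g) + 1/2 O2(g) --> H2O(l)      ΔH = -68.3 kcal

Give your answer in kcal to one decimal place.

ΔH = 71.0 kcal

(a) as written (N2O5(g) already on the product side): +2.7 kcal
(b) reversed (reverse to put H2O(l) on the reactant side): +68.3 kcal
Summing the manipulated equations, ΔH = (+2.7) + (+68.3) = 71.0 kcal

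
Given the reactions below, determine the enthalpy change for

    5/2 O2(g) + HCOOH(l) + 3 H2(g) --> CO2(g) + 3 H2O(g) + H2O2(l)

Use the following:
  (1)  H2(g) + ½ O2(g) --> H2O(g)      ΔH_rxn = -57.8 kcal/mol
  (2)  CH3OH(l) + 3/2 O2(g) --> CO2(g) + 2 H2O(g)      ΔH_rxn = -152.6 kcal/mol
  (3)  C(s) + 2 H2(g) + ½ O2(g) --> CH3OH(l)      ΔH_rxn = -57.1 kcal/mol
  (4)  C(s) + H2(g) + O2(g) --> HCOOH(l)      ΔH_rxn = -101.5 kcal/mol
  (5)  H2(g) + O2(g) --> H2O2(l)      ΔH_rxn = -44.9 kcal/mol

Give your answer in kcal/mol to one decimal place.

(1) as written: -57.8 kcal/mol
(2) as written: -152.6 kcal/mol
(3) as written: -57.1 kcal/mol
(4) reversed: +101.5 kcal/mol
(5) as written: -44.9 kcal/mol
ΔH_rxn = (-57.8) + (-152.6) + (-57.1) + (+101.5) + (-44.9) = -210.9 kcal/mol

ΔH_rxn = -210.9 kcal/mol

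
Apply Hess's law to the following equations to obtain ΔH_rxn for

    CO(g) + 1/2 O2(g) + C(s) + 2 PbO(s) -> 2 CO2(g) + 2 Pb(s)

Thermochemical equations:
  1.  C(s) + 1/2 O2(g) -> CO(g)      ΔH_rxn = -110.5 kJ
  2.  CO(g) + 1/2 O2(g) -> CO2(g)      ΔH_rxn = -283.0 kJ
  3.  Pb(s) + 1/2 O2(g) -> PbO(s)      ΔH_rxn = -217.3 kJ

eq. 1 as written (C(s) already on the reactant side): -110.5 kJ
eq. 2 × 2 (scale by 2 for the 2 CO2(g)): (2)·(-283.0) = -566.0 kJ
eq. 3 reversed and × 2 (reverse to put PbO(s) on the reactant side; scale by 2 for the 2 PbO(s)): (-2)·(-217.3) = +434.6 kJ
Combining the equations, ΔH_rxn = (1)·(-110.5) + (2)·(-283.0) + (-2)·(-217.3) = -241.9 kJ

ΔH_rxn = -241.9 kJ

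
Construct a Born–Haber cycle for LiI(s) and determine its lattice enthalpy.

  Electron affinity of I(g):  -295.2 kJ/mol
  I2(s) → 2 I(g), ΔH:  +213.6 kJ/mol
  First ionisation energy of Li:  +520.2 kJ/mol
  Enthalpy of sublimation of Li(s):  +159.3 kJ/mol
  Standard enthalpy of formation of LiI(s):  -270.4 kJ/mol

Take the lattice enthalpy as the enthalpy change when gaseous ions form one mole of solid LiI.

U = -761.5 kJ/mol

ΔHf° = 1·ΔHsub + 1·(ΣIE) + 1/2·D(I2) + 1·EA + U
-270.4 = 1·(+159.3) + 1·(+520.2) + 1/2·(+213.6) + 1·(-295.2) + U
U = -270.4 − (+491.1) = -761.5 kJ/mol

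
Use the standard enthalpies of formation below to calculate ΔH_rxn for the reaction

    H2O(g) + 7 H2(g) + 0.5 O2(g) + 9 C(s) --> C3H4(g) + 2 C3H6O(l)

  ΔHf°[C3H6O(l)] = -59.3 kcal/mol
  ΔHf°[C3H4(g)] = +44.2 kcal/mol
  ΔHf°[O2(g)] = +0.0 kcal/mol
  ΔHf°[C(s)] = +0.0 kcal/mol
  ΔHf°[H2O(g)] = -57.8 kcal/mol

Products: 1·(+44.2) + 2·(-59.3) = -74.4
Reactants: 1·(-57.8) + 7·(+0.0) + 1/2·(+0.0) + 9·(+0.0) = -57.8
ΔH_rxn = (-74.4) − (-57.8) = -16.6 kcal/mol

ΔH_rxn = -16.6 kcal/mol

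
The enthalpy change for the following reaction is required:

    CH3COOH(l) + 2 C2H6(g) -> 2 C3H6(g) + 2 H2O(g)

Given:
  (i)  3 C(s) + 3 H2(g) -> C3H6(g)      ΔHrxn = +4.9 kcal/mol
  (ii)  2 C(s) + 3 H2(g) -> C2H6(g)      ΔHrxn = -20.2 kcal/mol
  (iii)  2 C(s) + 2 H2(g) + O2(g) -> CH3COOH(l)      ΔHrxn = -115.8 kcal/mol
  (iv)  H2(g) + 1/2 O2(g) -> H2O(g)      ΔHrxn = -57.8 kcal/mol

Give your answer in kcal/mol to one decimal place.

(i) × 2: (2)·(+4.9) = +9.8 kcal/mol
(ii) reversed and × 2: (-2)·(-20.2) = +40.4 kcal/mol
(iii) reversed: +115.8 kcal/mol
(iv) × 2: (2)·(-57.8) = -115.6 kcal/mol
By Hess's law, ΔHrxn = (2)·(+4.9) + (-2)·(-20.2) + (-1)·(-115.8) + (2)·(-57.8) = 50.4 kcal/mol

ΔHrxn = 50.4 kcal/mol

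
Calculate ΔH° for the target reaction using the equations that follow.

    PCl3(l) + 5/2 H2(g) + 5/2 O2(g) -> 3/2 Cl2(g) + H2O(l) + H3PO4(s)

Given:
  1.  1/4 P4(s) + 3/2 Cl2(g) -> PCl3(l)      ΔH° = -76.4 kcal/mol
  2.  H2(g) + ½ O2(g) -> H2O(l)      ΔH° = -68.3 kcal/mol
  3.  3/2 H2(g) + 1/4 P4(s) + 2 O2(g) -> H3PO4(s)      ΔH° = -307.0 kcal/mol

ΔH° = -298.9 kcal/mol

eq. 1 reversed (PCl3(l) must end up as a reactant): +76.4 kcal/mol
eq. 2 as written (H2O(l) already on the product side): -68.3 kcal/mol
eq. 3 as written (H3PO4(s) already on the product side): -307.0 kcal/mol
By Hess's law, ΔH° = (+76.4) + (-68.3) + (-307.0) = -298.9 kcal/mol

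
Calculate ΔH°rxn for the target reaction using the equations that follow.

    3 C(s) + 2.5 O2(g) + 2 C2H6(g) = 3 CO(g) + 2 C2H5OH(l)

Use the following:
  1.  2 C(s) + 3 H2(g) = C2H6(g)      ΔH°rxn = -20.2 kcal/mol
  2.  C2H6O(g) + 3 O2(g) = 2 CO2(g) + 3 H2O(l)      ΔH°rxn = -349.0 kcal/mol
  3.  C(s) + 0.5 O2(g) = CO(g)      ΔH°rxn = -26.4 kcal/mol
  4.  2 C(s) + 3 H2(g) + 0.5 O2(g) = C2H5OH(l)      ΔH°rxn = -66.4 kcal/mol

ΔH°rxn = -171.6 kcal/mol

eq. 1 reversed and × 2 (C2H6(g) must end up as a reactant; scale by 2 for the 2 C2H6(g)): (-2)·(-20.2) = +40.4 kcal/mol
eq. 2: not needed (CO2(g) appears nowhere else).
eq. 3 × 3 (scale by 3 for the 3 CO(g)): (3)·(-26.4) = -79.2 kcal/mol
eq. 4 × 2 (×2 to match 2 C2H5OH(l) in the target): (2)·(-66.4) = -132.8 kcal/mol
By Hess's law, ΔH°rxn = (-2)·(-20.2) + (3)·(-26.4) + (2)·(-66.4) = -171.6 kcal/mol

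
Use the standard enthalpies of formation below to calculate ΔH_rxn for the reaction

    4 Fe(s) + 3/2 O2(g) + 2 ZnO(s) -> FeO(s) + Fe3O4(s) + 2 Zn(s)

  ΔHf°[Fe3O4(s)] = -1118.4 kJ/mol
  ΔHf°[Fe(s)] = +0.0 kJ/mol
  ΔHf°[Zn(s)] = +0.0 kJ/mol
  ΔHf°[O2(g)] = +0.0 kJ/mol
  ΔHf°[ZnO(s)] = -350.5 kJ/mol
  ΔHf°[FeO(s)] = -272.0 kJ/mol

ΔH_rxn = -689.4 kJ/mol

ΔH°rxn = Σ nΔHf°(products) − Σ nΔHf°(reactants).
Products: 1·(-272.0) + 1·(-1118.4) + 2·(+0.0) = -1390.4
Reactants: 4·(+0.0) + 3/2·(+0.0) + 2·(-350.5) = -701.0
ΔH_rxn = (-1390.4) − (-701.0) = -689.4 kJ/mol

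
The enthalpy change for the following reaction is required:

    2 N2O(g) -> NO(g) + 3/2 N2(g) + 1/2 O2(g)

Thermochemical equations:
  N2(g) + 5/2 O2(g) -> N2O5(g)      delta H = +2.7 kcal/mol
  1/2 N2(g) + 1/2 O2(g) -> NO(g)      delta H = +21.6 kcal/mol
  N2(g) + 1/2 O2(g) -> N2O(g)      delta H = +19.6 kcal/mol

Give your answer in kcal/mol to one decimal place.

delta H = -17.6 kcal/mol

equation 1: not needed (N2O5(g) appears nowhere else).
equation 2 as written (NO(g) already on the product side): +21.6 kcal/mol
equation 3 reversed and × 2 (N2O(g) must end up as a reactant; scale by 2 for the 2 N2O(g)): (-2)·(+19.6) = -39.2 kcal/mol
delta H = (+21.6) + (-39.2) = -17.6 kcal/mol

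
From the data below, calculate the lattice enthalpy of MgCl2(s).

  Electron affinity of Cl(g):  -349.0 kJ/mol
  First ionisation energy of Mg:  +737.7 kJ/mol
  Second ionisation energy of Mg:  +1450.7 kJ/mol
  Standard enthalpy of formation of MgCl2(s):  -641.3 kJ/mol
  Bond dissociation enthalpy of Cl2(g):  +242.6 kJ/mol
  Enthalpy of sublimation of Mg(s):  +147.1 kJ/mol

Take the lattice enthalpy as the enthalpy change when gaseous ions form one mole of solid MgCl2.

ΔHf° = 1·ΔHsub + 1·(ΣIE) + 1·D(Cl2) + 2·EA + U
-641.3 = 1·(+147.1) + 1·(+2188.4) + 1·(+242.6) + 2·(-349.0) + U
U = -641.3 − (+1880.1) = -2521.4 kJ/mol

U = -2521.4 kJ/mol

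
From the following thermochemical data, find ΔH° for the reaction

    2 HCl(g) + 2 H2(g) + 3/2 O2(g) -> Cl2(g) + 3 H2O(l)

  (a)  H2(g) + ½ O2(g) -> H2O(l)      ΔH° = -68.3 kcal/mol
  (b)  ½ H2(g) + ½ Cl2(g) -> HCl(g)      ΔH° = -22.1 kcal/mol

(a) × 3 (scale by 3 for the 3 H2O(l)): (3)·(-68.3) = -204.9 kcal/mol
(b) reversed and × 2 (HCl(g) must end up as a reactant; ×2 to match 2 HCl(g) in the target): (-2)·(-22.1) = +44.2 kcal/mol
Since enthalpy is a state function, ΔH° = (-204.9) + (+44.2) = -160.7 kcal/mol

ΔH° = -160.7 kcal/mol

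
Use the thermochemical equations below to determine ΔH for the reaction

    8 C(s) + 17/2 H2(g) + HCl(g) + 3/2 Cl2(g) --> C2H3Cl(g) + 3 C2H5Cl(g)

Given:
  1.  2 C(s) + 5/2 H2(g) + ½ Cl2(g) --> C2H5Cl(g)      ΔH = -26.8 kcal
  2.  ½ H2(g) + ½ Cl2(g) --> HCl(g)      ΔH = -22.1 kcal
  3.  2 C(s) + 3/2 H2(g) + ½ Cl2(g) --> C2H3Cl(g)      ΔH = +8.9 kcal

eq. 1 × 3: (3)·(-26.8) = -80.4 kcal
eq. 2 reversed: +22.1 kcal
eq. 3 as written: +8.9 kcal
ΔH = (3)·(-26.8) + (-1)·(-22.1) + (1)·(+8.9) = -49.4 kcal

ΔH = -49.4 kcal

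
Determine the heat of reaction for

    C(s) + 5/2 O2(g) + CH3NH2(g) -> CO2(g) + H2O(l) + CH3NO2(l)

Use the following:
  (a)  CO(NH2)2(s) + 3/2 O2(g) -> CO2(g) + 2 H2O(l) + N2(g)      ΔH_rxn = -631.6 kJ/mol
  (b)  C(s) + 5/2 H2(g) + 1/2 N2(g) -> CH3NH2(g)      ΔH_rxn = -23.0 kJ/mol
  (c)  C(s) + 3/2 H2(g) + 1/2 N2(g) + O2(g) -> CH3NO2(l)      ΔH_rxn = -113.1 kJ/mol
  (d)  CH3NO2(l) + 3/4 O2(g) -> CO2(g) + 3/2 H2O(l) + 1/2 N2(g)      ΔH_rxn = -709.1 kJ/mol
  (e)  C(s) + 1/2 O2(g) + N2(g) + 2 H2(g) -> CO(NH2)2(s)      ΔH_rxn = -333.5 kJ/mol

(a) reversed: +631.6 kJ/mol
(b) reversed (reverse to put CH3NH2(g) on the reactant side): +23.0 kJ/mol
(c) × 3: (3)·(-113.1) = -339.3 kJ/mol
(d) × 2: (2)·(-709.1) = -1418.2 kJ/mol
(e) reversed: +333.5 kJ/mol
ΔH_rxn = (+631.6) + (+23.0) + (-339.3) + (-1418.2) + (+333.5) = -769.4 kJ/mol

ΔH_rxn = -769.4 kJ/mol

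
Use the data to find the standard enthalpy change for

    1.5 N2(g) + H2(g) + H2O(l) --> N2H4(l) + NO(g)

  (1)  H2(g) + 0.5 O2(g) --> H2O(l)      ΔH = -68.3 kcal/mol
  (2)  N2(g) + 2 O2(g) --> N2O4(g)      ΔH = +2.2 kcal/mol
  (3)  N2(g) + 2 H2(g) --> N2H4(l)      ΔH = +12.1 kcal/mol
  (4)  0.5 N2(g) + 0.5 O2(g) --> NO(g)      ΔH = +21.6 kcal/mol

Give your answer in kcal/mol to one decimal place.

(1) reversed (H2O(l) must end up as a reactant): +68.3 kcal/mol
(2): not needed (N2O4(g) appears nowhere else).
(3) as written (N2H4(l) already on the product side): +12.1 kcal/mol
(4) as written (NO(g) already on the product side): +21.6 kcal/mol
Summing the manipulated equations, ΔH = (-1)·(-68.3) + (1)·(+12.1) + (1)·(+21.6) = 102.0 kcal/mol

ΔH = 102.0 kcal/mol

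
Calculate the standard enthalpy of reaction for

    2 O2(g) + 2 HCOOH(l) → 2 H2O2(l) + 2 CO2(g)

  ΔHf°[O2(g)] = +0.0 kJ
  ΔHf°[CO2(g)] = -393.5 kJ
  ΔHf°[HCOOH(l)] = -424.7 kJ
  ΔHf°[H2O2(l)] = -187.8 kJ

ΔHrxn = -313.2 kJ

Products: 2·(-187.8) + 2·(-393.5) = -1162.6
Reactants: 2·(+0.0) + 2·(-424.7) = -849.4
ΔHrxn = (-1162.6) − (-849.4) = -313.2 kJ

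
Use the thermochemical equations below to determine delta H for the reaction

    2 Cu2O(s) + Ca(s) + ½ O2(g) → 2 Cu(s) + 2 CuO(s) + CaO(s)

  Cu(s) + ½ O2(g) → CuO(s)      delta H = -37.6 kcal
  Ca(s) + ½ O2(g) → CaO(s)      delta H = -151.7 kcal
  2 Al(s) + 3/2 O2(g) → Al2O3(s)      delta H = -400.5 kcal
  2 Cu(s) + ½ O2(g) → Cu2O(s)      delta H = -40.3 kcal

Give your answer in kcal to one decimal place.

delta H = -146.3 kcal

equation 1 × 2 (×2 to match 2 CuO(s) in the target): (2)·(-37.6) = -75.2 kcal
equation 2 as written (CaO(s) already on the product side): -151.7 kcal
equation 3: not needed (Al(s) appears nowhere else).
equation 4 reversed and × 2 (reverse to put Cu2O(s) on the reactant side; scale by 2 for the 2 Cu2O(s)): (-2)·(-40.3) = +80.6 kcal
Combining the equations, delta H = (2)·(-37.6) + (1)·(-151.7) + (-2)·(-40.3) = -146.3 kcal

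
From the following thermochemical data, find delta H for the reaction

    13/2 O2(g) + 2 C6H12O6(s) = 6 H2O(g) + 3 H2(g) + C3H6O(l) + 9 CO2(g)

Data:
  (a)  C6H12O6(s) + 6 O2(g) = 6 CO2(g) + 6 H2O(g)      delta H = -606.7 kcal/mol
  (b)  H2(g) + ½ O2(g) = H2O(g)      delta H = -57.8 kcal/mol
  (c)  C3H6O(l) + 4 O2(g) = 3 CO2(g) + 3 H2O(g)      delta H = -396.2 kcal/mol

(a) × 2 (scale by 2 for the 2 C6H12O6(s)): (2)·(-606.7) = -1213.4 kcal/mol
(b) reversed and × 3 (H2(g) must end up as a product; ×3 to match 3 H2(g) in the target): (-3)·(-57.8) = +173.4 kcal/mol
(c) reversed (reverse to put C3H6O(l) on the product side): +396.2 kcal/mol
Combining the equations, delta H = (2)·(-606.7) + (-3)·(-57.8) + (-1)·(-396.2) = -643.8 kcal/mol

delta H = -643.8 kcal/mol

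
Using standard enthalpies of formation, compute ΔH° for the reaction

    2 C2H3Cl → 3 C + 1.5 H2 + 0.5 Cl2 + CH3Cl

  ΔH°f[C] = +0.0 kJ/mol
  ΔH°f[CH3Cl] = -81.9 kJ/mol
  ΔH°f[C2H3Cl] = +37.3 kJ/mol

ΔH°rxn = Σ nΔHf°(products) − Σ nΔHf°(reactants).
Products: 3·(+0.0) + 3/2·(+0.0) + 1/2·(+0.0) + 1·(-81.9) = -81.9
Reactants: 2·(+37.3) = +74.6
ΔH° = (-81.9) − (+74.6) = -156.5 kJ/mol

ΔH° = -156.5 kJ/mol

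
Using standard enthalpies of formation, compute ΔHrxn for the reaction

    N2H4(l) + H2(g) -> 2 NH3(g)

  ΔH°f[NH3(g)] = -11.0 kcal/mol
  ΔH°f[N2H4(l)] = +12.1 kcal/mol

ΔHrxn = -34.1 kcal/mol

ΔH°rxn = Σ nΔHf°(products) − Σ nΔHf°(reactants).
Products: 2·(-11.0) = -22.0
Reactants: 1·(+12.1) + 1·(+0.0) = +12.1
ΔHrxn = (-22.0) − (+12.1) = -34.1 kcal/mol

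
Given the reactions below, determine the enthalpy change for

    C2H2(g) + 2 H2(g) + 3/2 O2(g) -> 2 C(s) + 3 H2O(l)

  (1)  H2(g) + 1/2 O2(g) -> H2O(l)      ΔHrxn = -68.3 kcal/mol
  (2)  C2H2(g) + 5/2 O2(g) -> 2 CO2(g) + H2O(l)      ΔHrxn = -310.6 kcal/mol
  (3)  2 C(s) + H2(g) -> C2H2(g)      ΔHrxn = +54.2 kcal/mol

(1) × 3: (3)·(-68.3) = -204.9 kcal/mol
(2): not needed.
(3) reversed: -54.2 kcal/mol
Since enthalpy is a state function, ΔHrxn = (-204.9) + (-54.2) = -259.1 kcal/mol

ΔHrxn = -259.1 kcal/mol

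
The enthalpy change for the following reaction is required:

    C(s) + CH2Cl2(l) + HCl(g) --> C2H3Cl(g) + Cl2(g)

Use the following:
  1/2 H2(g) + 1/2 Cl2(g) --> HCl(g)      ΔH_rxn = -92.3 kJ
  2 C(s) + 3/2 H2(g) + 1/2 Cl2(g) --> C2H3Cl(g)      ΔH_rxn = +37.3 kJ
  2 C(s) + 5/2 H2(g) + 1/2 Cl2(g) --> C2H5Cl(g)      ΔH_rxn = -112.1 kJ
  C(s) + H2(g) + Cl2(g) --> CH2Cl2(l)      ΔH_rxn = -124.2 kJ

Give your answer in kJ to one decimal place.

equation 1 reversed: +92.3 kJ
equation 2 as written: +37.3 kJ
equation 3: not needed.
equation 4 reversed: +124.2 kJ
Since enthalpy is a state function, ΔH_rxn = (+92.3) + (+37.3) + (+124.2) = 253.8 kJ

ΔH_rxn = 253.8 kJ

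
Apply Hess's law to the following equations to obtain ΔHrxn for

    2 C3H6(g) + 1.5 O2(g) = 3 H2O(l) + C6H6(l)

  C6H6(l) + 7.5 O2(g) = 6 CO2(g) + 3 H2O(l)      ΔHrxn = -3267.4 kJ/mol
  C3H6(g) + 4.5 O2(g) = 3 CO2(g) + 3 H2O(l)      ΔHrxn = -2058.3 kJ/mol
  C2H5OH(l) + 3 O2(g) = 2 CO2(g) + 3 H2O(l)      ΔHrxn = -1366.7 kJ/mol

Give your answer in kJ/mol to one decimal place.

equation 1 reversed (C6H6(l) must end up as a product): +3267.4 kJ/mol
equation 2 × 2 (scale by 2 for the 2 C3H6(g)): (2)·(-2058.3) = -4116.6 kJ/mol
equation 3: not needed (C2H5OH(l) appears nowhere else).
Summing the manipulated equations, ΔHrxn = (-1)·(-3267.4) + (2)·(-2058.3) = -849.2 kJ/mol

ΔHrxn = -849.2 kJ/mol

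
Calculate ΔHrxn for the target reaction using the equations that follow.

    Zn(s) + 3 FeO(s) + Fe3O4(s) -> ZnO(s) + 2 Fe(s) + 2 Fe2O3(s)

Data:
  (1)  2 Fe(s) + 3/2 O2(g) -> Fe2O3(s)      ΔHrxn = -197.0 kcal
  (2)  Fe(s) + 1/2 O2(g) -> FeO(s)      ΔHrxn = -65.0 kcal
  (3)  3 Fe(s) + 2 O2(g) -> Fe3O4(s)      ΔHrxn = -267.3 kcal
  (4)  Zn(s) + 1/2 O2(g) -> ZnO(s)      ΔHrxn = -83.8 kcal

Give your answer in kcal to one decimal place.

ΔHrxn = -15.5 kcal

(1) × 2: (2)·(-197.0) = -394.0 kcal
(2) reversed and × 3: (-3)·(-65.0) = +195.0 kcal
(3) reversed: +267.3 kcal
(4) as written: -83.8 kcal
ΔHrxn = (-394.0) + (+195.0) + (+267.3) + (-83.8) = -15.5 kcal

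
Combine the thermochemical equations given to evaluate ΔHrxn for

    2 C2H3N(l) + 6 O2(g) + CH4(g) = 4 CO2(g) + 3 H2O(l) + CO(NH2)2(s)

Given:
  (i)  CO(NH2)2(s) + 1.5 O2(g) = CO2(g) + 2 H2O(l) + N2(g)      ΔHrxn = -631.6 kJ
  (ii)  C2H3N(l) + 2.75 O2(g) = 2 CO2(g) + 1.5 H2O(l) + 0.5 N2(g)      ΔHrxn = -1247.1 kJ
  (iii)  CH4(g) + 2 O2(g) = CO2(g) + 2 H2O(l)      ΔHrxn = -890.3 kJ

ΔHrxn = -2752.9 kJ

(i) reversed: +631.6 kJ
(ii) × 2: (2)·(-1247.1) = -2494.2 kJ
(iii) as written: -890.3 kJ
Since enthalpy is a state function, ΔHrxn = (+631.6) + (-2494.2) + (-890.3) = -2752.9 kJ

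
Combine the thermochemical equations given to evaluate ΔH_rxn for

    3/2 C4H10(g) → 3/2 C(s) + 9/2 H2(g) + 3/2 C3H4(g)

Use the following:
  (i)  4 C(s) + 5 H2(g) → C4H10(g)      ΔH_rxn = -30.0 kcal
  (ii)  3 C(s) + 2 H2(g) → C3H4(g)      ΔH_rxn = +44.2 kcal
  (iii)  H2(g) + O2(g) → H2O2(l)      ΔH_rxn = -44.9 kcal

(i) reversed and × 3/2: (-3/2)·(-30.0) = +45.0 kcal
(ii) × 3/2: (3/2)·(+44.2) = +66.3 kcal
(iii): not needed.
ΔH_rxn = (-3/2)·(-30.0) + (3/2)·(+44.2) = 111.3 kcal

ΔH_rxn = 111.3 kcal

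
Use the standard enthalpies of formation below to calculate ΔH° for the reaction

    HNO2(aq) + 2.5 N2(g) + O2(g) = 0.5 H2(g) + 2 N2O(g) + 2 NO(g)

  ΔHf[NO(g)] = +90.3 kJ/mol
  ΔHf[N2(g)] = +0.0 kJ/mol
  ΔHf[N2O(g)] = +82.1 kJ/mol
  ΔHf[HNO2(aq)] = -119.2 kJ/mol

Products: 1/2·(+0.0) + 2·(+82.1) + 2·(+90.3) = +344.8
Reactants: 1·(-119.2) + 5/2·(+0.0) + 1·(+0.0) = -119.2
ΔH° = (+344.8) − (-119.2) = 464.0 kJ/mol

ΔH° = 464.0 kJ/mol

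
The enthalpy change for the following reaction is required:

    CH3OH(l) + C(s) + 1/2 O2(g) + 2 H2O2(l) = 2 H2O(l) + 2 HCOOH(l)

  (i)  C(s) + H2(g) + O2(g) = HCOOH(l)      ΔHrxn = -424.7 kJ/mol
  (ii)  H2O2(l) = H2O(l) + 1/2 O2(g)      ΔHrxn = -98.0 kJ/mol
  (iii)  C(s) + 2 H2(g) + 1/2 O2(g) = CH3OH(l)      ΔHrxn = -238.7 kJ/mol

(i) × 2 (×2 to match 2 HCOOH(l) in the target): (2)·(-424.7) = -849.4 kJ/mol
(ii) × 2 (scale by 2 for the 2 H2O2(l)): (2)·(-98.0) = -196.0 kJ/mol
(iii) reversed (reverse to put CH3OH(l) on the reactant side): +238.7 kJ/mol
ΔHrxn = (-849.4) + (-196.0) + (+238.7) = -806.7 kJ/mol

ΔHrxn = -806.7 kJ/mol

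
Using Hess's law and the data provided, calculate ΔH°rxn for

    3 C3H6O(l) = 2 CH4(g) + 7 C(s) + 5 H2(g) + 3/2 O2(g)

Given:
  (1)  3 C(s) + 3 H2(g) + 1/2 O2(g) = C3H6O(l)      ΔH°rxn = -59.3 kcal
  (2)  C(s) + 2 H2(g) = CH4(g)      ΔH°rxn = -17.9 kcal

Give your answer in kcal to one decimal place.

(1) reversed and × 3: (-3)·(-59.3) = +177.9 kcal
(2) × 2: (2)·(-17.9) = -35.8 kcal
Combining the equations, ΔH°rxn = (+177.9) + (-35.8) = 142.1 kcal

ΔH°rxn = 142.1 kcal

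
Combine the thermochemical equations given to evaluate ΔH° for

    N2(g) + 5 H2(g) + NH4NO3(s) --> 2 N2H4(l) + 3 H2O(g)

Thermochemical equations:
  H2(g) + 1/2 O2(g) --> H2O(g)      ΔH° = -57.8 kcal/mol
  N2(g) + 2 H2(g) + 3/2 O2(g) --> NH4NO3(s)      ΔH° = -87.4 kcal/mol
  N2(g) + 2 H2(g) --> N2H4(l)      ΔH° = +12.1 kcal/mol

ΔH° = -61.8 kcal/mol

equation 1 × 3 (×3 to match 3 H2O(g) in the target): (3)·(-57.8) = -173.4 kcal/mol
equation 2 reversed (reverse to put NH4NO3(s) on the reactant side): +87.4 kcal/mol
equation 3 × 2 (×2 to match 2 N2H4(l) in the target): (2)·(+12.1) = +24.2 kcal/mol
Combining the equations, ΔH° = (-173.4) + (+87.4) + (+24.2) = -61.8 kcal/mol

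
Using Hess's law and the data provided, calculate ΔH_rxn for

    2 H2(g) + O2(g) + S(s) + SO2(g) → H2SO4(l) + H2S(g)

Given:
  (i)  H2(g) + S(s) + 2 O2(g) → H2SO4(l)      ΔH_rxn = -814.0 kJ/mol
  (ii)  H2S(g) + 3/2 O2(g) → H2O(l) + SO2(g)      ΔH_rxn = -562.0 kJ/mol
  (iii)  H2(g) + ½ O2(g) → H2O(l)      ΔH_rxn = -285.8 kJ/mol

ΔH_rxn = -537.8 kJ/mol

(i) as written: -814.0 kJ/mol
(ii) reversed: +562.0 kJ/mol
(iii) as written: -285.8 kJ/mol
Since enthalpy is a state function, ΔH_rxn = (1)·(-814.0) + (-1)·(-562.0) + (1)·(-285.8) = -537.8 kJ/mol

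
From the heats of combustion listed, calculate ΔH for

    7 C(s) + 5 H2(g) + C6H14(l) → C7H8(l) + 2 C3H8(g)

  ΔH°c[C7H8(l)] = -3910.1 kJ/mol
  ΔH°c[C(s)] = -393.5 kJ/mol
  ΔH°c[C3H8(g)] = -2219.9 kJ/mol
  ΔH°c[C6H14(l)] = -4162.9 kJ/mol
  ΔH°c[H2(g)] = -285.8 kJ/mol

With combustion enthalpies, reactants minus products:
= [7·(-393.5) + 5·(-285.8) + 1·(-4162.9)] − [1·(-3910.1) + 2·(-2219.9)]
= 3.5 kJ/mol

ΔH = 3.5 kJ/mol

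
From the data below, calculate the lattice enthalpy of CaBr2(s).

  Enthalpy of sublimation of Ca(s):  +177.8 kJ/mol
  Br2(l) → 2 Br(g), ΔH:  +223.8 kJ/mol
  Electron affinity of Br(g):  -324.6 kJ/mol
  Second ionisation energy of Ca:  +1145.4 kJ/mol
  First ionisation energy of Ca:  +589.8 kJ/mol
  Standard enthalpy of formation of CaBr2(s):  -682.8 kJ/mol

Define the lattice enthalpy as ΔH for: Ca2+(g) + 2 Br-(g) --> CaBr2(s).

ΔHf° = 1·ΔHsub + 1·(ΣIE) + 1·D(Br2) + 2·EA + U
-682.8 = 1·(+177.8) + 1·(+1735.2) + 1·(+223.8) + 2·(-324.6) + U
U = -682.8 − (+1487.6) = -2170.4 kJ/mol

U = -2170.4 kJ/mol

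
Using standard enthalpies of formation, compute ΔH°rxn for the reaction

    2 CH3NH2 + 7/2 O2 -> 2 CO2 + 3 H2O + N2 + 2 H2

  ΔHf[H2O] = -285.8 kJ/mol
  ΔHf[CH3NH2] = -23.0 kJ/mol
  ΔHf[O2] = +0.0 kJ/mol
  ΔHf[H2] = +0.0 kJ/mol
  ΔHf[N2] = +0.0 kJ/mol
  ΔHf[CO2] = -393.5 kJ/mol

ΔH°rxn = -1598.4 kJ/mol

Products: 2·(-393.5) + 3·(-285.8) + 1·(+0.0) + 2·(+0.0) = -1644.4
Reactants: 2·(-23.0) + 7/2·(+0.0) = -46.0
ΔH°rxn = (-1644.4) − (-46.0) = -1598.4 kJ/mol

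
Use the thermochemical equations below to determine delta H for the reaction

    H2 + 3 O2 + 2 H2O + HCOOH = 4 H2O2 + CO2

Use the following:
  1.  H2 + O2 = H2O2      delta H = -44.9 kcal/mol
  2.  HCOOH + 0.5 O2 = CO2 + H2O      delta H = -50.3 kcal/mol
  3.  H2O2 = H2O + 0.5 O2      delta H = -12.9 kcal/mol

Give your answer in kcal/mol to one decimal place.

eq. 1 as written (H2 already on the reactant side): -44.9 kcal/mol
eq. 2 as written (HCOOH already on the reactant side): -50.3 kcal/mol
eq. 3 reversed and × 3: (-3)·(-12.9) = +38.7 kcal/mol
delta H = (1)·(-44.9) + (1)·(-50.3) + (-3)·(-12.9) = -56.5 kcal/mol

delta H = -56.5 kcal/mol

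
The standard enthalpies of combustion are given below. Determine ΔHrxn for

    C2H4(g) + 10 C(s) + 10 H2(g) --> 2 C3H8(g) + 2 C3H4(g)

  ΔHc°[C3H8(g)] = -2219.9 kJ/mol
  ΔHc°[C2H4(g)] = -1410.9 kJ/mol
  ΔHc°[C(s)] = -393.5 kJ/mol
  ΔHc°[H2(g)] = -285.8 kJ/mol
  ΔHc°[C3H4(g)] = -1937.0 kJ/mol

With combustion enthalpies, reactants minus products:
= [1·(-1410.9) + 10·(-393.5) + 10·(-285.8)] − [2·(-2219.9) + 2·(-1937.0)]
= 109.9 kJ/mol

ΔHrxn = 109.9 kJ/mol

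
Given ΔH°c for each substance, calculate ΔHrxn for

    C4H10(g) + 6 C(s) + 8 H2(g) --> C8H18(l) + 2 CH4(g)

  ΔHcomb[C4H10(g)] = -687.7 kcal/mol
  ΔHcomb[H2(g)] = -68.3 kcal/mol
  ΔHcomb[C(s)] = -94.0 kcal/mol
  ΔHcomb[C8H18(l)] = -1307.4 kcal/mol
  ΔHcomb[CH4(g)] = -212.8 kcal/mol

ΔHrxn = -65.1 kcal/mol

With combustion enthalpies, reactants minus products:
= [1·(-687.7) + 6·(-94.0) + 8·(-68.3)] − [1·(-1307.4) + 2·(-212.8)]
= -65.1 kcal/mol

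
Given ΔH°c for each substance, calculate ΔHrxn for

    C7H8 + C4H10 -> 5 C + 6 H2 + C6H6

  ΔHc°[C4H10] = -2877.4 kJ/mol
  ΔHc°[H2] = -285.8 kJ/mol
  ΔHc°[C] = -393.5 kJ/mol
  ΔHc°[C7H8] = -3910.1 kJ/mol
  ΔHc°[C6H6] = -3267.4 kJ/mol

With combustion enthalpies, reactants minus products:
= [1·(-3910.1) + 1·(-2877.4)] − [5·(-393.5) + 6·(-285.8) + 1·(-3267.4)]
= 162.2 kJ/mol

ΔHrxn = 162.2 kJ/mol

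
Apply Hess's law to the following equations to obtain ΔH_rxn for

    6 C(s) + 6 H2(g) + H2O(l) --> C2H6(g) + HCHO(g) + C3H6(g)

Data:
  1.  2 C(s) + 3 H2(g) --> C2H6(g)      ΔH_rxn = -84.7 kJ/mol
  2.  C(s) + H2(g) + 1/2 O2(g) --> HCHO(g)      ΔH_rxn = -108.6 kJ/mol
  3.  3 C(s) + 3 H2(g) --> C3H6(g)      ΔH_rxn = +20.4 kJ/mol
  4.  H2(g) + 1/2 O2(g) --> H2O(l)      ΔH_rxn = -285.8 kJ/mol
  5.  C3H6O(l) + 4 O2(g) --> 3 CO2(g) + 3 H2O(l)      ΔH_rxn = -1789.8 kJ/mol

ΔH_rxn = 112.9 kJ/mol

eq. 1 as written: -84.7 kJ/mol
eq. 2 as written: -108.6 kJ/mol
eq. 3 as written: +20.4 kJ/mol
eq. 4 reversed: +285.8 kJ/mol
eq. 5: not needed.
ΔH_rxn = (1)·(-84.7) + (1)·(-108.6) + (1)·(+20.4) + (-1)·(-285.8) = 112.9 kJ/mol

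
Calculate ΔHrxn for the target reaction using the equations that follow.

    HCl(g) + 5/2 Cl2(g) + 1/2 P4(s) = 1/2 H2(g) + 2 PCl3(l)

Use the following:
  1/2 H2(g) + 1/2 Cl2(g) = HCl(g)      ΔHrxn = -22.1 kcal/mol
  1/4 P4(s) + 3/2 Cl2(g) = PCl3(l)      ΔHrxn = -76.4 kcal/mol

ΔHrxn = -130.7 kcal/mol

equation 1 reversed (HCl(g) must end up as a reactant): +22.1 kcal/mol
equation 2 × 2 (scale by 2 for the 2 PCl3(l)): (2)·(-76.4) = -152.8 kcal/mol
By Hess's law, ΔHrxn = (-1)·(-22.1) + (2)·(-76.4) = -130.7 kcal/mol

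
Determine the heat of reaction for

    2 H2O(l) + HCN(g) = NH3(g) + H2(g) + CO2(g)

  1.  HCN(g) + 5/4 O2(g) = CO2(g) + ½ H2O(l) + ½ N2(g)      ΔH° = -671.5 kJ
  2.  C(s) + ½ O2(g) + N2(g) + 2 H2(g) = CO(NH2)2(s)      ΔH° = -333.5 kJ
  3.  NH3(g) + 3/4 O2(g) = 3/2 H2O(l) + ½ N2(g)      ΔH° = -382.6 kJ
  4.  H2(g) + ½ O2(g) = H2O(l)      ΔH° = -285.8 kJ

ΔH° = -3.1 kJ

eq. 1 as written: -671.5 kJ
eq. 2: not needed.
eq. 3 reversed: +382.6 kJ
eq. 4 reversed: +285.8 kJ
ΔH° = (1)·(-671.5) + (-1)·(-382.6) + (-1)·(-285.8) = -3.1 kJ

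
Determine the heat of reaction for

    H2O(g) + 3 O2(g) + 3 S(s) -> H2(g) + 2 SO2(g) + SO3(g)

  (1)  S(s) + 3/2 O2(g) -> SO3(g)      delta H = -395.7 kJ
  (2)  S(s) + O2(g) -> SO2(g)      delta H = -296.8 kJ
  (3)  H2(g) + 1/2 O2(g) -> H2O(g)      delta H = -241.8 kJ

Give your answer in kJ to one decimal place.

(1) as written (SO3(g) already on the product side): -395.7 kJ
(2) × 2 (×2 to match 2 SO2(g) in the target): (2)·(-296.8) = -593.6 kJ
(3) reversed (reverse to put H2O(g) on the reactant side): +241.8 kJ
delta H = (1)·(-395.7) + (2)·(-296.8) + (-1)·(-241.8) = -747.5 kJ

delta H = -747.5 kJ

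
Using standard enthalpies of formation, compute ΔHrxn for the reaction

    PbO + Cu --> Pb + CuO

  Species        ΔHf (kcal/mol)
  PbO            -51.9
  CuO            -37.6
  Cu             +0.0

ΔH°rxn = Σ nΔHf°(products) − Σ nΔHf°(reactants).
Products: 1·(+0.0) + 1·(-37.6) = -37.6
Reactants: 1·(-51.9) + 1·(+0.0) = -51.9
ΔHrxn = (-37.6) − (-51.9) = 14.3 kcal/mol

ΔHrxn = 14.3 kcal/mol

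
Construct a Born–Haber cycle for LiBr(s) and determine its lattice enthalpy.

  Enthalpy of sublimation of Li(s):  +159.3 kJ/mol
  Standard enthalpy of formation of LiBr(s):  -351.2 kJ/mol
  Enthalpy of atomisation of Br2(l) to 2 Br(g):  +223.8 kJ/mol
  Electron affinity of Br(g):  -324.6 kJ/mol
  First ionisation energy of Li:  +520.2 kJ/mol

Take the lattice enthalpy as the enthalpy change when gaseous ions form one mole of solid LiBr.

ΔHf° = 1·ΔHsub + 1·(ΣIE) + 1/2·D(Br2) + 1·EA + U
-351.2 = 1·(+159.3) + 1·(+520.2) + 1/2·(+223.8) + 1·(-324.6) + U
U = -351.2 − (+466.8) = -818.0 kJ/mol

U = -818.0 kJ/mol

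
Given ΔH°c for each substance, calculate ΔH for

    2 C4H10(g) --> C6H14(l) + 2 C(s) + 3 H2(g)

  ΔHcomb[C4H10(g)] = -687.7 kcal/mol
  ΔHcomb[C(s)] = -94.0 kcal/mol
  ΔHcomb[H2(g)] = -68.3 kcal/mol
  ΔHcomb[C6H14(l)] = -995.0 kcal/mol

ΔH = 12.5 kcal/mol

Using ΔH = Σ nΔHc°(reactants) − Σ nΔHc°(products):
= [2·(-687.7)] − [1·(-995.0) + 2·(-94.0) + 3·(-68.3)]
= 12.5 kcal/mol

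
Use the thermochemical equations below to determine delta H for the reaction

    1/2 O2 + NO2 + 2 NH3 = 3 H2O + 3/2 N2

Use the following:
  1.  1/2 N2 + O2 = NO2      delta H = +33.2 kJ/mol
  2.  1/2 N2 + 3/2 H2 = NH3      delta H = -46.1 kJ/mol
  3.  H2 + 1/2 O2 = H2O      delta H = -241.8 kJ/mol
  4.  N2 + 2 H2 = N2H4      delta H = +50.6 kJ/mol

delta H = -666.4 kJ/mol

eq. 1 reversed: -33.2 kJ/mol
eq. 2 reversed and × 2: (-2)·(-46.1) = +92.2 kJ/mol
eq. 3 × 3: (3)·(-241.8) = -725.4 kJ/mol
eq. 4: not needed.
Since enthalpy is a state function, delta H = (-1)·(+33.2) + (-2)·(-46.1) + (3)·(-241.8) = -666.4 kJ/mol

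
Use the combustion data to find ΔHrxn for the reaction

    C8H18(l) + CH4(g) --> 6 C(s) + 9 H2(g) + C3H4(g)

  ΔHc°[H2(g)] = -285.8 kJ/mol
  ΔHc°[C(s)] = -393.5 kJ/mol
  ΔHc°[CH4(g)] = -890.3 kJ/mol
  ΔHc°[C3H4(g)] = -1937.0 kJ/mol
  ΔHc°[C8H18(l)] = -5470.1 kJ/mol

Using ΔH = Σ nΔHc°(reactants) − Σ nΔHc°(products):
= [1·(-5470.1) + 1·(-890.3)] − [6·(-393.5) + 9·(-285.8) + 1·(-1937.0)]
= 509.8 kJ/mol

ΔHrxn = 509.8 kJ/mol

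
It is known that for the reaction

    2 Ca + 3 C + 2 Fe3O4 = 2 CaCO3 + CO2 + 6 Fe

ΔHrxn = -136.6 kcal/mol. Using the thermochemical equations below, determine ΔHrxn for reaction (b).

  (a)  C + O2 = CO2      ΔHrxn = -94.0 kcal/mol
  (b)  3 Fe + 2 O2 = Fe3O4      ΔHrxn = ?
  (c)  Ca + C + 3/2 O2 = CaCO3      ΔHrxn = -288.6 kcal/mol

ΔHrxn = -267.3 kcal/mol

(a) as written (CO2 already on the product side): -94.0 kcal/mol
(b) reversed and × 2 (reverse to put Fe3O4 on the reactant side; ×2 to match 2 Fe3O4 in the target): contributes −2·x
(c) × 2 (×2 to match 2 CaCO3 in the target): (2)·(-288.6) = -577.2 kcal/mol
-136.6 = (-94.0) + (-577.2) − 2·x
x = (-136.6 − (-671.2)) / (-2) = -267.3 kcal/mol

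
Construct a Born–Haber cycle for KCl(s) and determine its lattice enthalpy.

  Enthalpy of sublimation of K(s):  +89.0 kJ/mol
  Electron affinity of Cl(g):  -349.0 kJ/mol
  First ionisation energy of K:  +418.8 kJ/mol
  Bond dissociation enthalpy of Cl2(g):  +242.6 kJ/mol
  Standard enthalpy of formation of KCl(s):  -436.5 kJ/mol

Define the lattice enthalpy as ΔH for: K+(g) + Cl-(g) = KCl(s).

U = -716.6 kJ/mol

ΔHf° = 1·ΔHsub + 1·(ΣIE) + 1/2·D(Cl2) + 1·EA + U
-436.5 = 1·(+89.0) + 1·(+418.8) + 1/2·(+242.6) + 1·(-349.0) + U
U = -436.5 − (+280.1) = -716.6 kJ/mol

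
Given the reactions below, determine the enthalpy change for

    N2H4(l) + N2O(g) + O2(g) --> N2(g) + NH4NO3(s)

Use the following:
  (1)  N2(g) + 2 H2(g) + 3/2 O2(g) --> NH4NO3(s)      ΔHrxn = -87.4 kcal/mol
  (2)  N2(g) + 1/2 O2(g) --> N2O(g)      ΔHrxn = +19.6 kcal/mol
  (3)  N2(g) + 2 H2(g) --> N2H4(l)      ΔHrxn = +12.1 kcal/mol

ΔHrxn = -119.1 kcal/mol

(1) as written (NH4NO3(s) already on the product side): -87.4 kcal/mol
(2) reversed (N2O(g) must end up as a reactant): -19.6 kcal/mol
(3) reversed (N2H4(l) must end up as a reactant): -12.1 kcal/mol
Since enthalpy is a state function, ΔHrxn = (1)·(-87.4) + (-1)·(+19.6) + (-1)·(+12.1) = -119.1 kcal/mol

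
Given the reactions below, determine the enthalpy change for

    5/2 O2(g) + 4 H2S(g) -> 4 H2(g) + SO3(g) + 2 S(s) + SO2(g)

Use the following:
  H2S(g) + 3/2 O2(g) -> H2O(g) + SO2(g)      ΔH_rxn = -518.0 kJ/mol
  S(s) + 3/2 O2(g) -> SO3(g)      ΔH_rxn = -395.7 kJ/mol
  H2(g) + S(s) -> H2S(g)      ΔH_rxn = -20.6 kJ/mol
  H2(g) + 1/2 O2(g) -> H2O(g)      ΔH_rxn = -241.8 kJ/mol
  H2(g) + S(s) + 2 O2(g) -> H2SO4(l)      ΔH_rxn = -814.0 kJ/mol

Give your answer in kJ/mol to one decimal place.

ΔH_rxn = -610.1 kJ/mol

equation 1 as written: -518.0 kJ/mol
equation 2 as written: -395.7 kJ/mol
equation 3 reversed and × 3: (-3)·(-20.6) = +61.8 kJ/mol
equation 4 reversed: +241.8 kJ/mol
equation 5: not needed.
ΔH_rxn = (1)·(-518.0) + (1)·(-395.7) + (-3)·(-20.6) + (-1)·(-241.8) = -610.1 kJ/mol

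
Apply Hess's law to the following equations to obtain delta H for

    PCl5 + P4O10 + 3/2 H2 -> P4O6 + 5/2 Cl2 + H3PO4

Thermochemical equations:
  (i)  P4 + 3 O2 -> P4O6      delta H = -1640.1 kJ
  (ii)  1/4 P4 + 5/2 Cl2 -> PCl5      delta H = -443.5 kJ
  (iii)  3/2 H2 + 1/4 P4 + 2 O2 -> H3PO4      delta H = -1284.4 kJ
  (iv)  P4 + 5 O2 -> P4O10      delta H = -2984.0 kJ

(i) as written (P4O6 already on the product side): -1640.1 kJ
(ii) reversed (PCl5 must end up as a reactant): +443.5 kJ
(iii) as written (H3PO4 already on the product side): -1284.4 kJ
(iv) reversed (P4O10 must end up as a reactant): +2984.0 kJ
delta H = (-1640.1) + (+443.5) + (-1284.4) + (+2984.0) = 503.0 kJ

delta H = 503.0 kJ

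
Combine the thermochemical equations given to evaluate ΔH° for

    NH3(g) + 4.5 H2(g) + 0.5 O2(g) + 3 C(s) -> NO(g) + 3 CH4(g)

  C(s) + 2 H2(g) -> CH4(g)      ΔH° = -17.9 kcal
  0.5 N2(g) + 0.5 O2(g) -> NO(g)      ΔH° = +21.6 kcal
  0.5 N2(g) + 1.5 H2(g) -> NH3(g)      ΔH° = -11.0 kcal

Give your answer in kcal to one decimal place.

equation 1 × 3: (3)·(-17.9) = -53.7 kcal
equation 2 as written: +21.6 kcal
equation 3 reversed: +11.0 kcal
Summing the manipulated equations, ΔH° = (-53.7) + (+21.6) + (+11.0) = -21.1 kcal

ΔH° = -21.1 kcal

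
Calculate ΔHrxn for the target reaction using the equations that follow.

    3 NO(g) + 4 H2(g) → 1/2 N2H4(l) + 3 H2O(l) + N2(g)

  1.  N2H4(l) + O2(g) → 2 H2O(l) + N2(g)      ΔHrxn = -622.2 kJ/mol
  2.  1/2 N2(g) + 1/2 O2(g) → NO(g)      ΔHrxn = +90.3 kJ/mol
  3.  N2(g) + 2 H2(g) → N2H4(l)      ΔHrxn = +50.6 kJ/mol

eq. 1 × 3/2 (×3/2 to match 3 H2O(l) in the target): (3/2)·(-622.2) = -933.3 kJ/mol
eq. 2 reversed and × 3 (reverse to put NO(g) on the reactant side; scale by 3 for the 3 NO(g)): (-3)·(+90.3) = -270.9 kJ/mol
eq. 3 × 2 (scale by 2 for the 4 H2(g)): (2)·(+50.6) = +101.2 kJ/mol
ΔHrxn = (-933.3) + (-270.9) + (+101.2) = -1103.0 kJ/mol

ΔHrxn = -1103.0 kJ/mol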